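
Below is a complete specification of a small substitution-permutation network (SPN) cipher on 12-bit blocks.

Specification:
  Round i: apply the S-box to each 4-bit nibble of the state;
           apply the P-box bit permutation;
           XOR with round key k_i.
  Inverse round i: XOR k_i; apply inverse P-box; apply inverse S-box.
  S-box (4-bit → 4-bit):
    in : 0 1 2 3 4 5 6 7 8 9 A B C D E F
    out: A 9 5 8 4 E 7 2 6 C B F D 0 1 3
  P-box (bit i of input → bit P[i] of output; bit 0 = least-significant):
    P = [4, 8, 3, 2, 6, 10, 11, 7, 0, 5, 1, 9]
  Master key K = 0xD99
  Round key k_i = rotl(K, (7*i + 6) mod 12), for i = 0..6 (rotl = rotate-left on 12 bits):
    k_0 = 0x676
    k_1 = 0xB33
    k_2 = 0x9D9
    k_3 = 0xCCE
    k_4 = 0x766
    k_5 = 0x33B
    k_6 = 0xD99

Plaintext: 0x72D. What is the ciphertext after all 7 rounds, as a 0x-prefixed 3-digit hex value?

s_0 = plaintext = 0x72D
s_1 = Round(s_0, k_0) = 0xE16
s_2 = Round(s_1, k_1) = 0xAEA
s_3 = Round(s_2, k_2) = 0xAAC
s_4 = Round(s_3, k_3) = 0xA33
s_5 = Round(s_4, k_4) = 0x5C3
s_6 = Round(s_5, k_5) = 0x9DD
s_7 = Round(s_6, k_6) = 0xF9B

0xF9B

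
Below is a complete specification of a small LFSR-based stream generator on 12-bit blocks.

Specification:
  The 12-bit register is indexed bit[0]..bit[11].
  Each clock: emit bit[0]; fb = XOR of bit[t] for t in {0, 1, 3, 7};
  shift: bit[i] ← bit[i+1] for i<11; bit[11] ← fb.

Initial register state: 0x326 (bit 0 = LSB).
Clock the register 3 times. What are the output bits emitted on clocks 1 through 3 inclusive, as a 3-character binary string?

011

reg_0 = 0x326
clock 1: out=0, reg = 0x993
clock 2: out=1, reg = 0xCC9
clock 3: out=1, reg = 0xE64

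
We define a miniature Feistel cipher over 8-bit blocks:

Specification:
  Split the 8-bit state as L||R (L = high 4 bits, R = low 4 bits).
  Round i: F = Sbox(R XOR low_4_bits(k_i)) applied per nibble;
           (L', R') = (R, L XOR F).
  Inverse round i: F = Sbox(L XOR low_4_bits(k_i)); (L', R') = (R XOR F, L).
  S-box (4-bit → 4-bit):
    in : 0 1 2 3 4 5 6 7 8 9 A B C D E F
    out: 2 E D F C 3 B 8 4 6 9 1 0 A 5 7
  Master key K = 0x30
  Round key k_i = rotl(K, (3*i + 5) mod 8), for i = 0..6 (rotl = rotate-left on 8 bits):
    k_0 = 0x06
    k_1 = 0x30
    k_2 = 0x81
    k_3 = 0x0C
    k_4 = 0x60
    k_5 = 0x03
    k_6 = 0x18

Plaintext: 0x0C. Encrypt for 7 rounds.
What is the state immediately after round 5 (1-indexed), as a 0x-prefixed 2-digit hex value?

0x63

s_0 = plaintext = 0x0C
s_1 = Round(s_0, k_0) = 0xC9
s_2 = Round(s_1, k_1) = 0x9A
s_3 = Round(s_2, k_2) = 0xA8
s_4 = Round(s_3, k_3) = 0x86
s_5 = Round(s_4, k_4) = 0x63
s_6 = Round(s_5, k_5) = 0x34
s_7 = Round(s_6, k_6) = 0x43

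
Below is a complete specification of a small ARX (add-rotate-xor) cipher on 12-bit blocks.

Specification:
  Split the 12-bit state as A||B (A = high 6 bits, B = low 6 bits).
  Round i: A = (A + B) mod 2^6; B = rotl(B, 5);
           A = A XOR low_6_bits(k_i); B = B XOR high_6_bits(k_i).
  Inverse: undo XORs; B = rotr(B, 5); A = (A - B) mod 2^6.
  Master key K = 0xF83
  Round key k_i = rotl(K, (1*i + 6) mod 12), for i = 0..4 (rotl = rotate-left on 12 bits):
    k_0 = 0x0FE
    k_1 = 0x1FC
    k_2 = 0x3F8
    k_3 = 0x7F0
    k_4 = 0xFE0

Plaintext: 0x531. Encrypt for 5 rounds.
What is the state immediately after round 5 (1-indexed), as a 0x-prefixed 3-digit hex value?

s_0 = plaintext = 0x531
s_1 = Round(s_0, k_0) = 0xEFB
s_2 = Round(s_1, k_1) = 0x2BA
s_3 = Round(s_2, k_2) = 0xF12
s_4 = Round(s_3, k_3) = 0xF96
s_5 = Round(s_4, k_4) = 0xD34

0xD34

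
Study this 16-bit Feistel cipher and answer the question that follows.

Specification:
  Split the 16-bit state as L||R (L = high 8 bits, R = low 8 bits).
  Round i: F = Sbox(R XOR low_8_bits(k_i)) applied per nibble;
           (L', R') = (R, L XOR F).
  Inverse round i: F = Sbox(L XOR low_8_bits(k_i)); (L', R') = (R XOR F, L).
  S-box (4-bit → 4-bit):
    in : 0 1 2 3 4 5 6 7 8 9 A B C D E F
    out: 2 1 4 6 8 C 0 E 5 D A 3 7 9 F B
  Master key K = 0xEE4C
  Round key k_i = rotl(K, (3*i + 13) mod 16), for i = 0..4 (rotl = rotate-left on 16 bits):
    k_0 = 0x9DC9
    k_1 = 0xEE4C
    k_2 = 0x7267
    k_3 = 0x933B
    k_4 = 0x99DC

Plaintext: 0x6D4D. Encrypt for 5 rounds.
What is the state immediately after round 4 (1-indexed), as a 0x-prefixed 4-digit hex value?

s_0 = plaintext = 0x6D4D
s_1 = Round(s_0, k_0) = 0x4D35
s_2 = Round(s_1, k_1) = 0x35A0
s_3 = Round(s_2, k_2) = 0xA04B
s_4 = Round(s_3, k_3) = 0x4B42
s_5 = Round(s_4, k_4) = 0x4294

0x4B42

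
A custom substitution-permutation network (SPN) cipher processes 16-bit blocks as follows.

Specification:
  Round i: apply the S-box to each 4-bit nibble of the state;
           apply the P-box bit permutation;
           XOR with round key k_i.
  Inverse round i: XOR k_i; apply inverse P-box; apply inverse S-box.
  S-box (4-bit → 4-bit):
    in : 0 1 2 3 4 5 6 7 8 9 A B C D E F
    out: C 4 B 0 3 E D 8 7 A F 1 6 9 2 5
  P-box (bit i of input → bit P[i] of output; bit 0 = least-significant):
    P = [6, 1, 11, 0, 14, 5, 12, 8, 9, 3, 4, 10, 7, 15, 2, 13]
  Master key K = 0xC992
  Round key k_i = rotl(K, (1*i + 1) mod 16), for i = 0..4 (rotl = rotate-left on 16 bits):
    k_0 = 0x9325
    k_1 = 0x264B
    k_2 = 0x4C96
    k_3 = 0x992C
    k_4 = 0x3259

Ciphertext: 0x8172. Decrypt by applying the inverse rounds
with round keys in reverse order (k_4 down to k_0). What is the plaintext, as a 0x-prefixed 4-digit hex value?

s_0 = ciphertext = 0x8172
s_1 = InvRound(s_0, k_4) = 0x9459
s_2 = InvRound(s_1, k_3) = 0x1096
s_3 = InvRound(s_2, k_2) = 0x37F1
s_4 = InvRound(s_3, k_1) = 0xBC5E
s_5 = InvRound(s_4, k_0) = 0x7A9A

0x7A9A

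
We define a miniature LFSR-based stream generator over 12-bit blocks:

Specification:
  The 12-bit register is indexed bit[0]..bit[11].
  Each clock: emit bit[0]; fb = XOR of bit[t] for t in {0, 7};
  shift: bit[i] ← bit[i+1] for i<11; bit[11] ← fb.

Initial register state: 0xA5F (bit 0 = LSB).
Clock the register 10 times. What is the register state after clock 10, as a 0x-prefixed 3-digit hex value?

reg_0 = 0xA5F
clock 1: out=1, reg = 0xD2F
clock 2: out=1, reg = 0xE97
clock 3: out=1, reg = 0x74B
clock 4: out=1, reg = 0xBA5
clock 5: out=1, reg = 0x5D2
clock 6: out=0, reg = 0xAE9
clock 7: out=1, reg = 0x574
clock 8: out=0, reg = 0x2BA
clock 9: out=0, reg = 0x95D
clock 10: out=1, reg = 0xCAE

0xCAE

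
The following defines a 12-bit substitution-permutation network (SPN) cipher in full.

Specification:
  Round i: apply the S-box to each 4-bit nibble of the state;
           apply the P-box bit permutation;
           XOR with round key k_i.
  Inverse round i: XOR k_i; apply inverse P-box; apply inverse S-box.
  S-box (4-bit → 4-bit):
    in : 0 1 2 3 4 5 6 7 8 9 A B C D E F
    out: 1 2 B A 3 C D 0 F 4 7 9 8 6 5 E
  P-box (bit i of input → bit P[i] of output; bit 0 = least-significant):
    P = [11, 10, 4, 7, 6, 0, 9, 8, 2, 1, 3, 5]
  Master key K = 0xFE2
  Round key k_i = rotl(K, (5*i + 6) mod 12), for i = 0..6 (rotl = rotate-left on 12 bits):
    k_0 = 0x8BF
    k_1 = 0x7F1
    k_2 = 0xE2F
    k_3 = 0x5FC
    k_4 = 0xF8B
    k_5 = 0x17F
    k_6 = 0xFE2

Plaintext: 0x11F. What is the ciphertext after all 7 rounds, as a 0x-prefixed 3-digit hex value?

s_0 = plaintext = 0x11F
s_1 = Round(s_0, k_0) = 0xC2C
s_2 = Round(s_1, k_1) = 0x610
s_3 = Round(s_2, k_2) = 0x602
s_4 = Round(s_3, k_3) = 0x910
s_5 = Round(s_4, k_4) = 0x782
s_6 = Round(s_5, k_5) = 0xEBE
s_7 = Round(s_6, k_6) = 0x6BE

0x6BE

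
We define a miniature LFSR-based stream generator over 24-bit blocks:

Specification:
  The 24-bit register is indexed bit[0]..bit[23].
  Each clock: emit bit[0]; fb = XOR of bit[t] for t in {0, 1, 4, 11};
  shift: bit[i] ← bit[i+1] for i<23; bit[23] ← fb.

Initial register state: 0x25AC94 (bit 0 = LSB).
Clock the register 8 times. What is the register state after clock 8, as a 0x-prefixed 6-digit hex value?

reg_0 = 0x25AC94
clock 1: out=0, reg = 0x12D64A
clock 2: out=0, reg = 0x896B25
clock 3: out=1, reg = 0x44B592
clock 4: out=0, reg = 0x225AC9
clock 5: out=1, reg = 0x112D64
clock 6: out=0, reg = 0x8896B2
clock 7: out=0, reg = 0x444B59
clock 8: out=1, reg = 0xA225AC

0xA225AC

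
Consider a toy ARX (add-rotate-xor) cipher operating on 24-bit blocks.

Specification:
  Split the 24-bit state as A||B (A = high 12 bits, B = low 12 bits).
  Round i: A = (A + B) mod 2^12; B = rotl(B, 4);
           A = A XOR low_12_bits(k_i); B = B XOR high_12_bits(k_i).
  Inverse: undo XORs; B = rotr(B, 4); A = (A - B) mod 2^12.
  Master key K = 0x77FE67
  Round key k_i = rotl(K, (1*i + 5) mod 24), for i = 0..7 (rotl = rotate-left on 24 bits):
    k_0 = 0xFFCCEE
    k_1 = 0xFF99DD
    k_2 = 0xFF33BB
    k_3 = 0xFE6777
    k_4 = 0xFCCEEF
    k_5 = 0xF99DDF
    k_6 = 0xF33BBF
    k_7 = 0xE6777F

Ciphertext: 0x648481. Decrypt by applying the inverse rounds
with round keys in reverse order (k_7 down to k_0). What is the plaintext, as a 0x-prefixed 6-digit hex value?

s_0 = ciphertext = 0x648481
s_1 = InvRound(s_0, k_7) = 0xA896AE
s_2 = InvRound(s_1, k_6) = 0x39DD99
s_3 = InvRound(s_2, k_5) = 0xE22020
s_4 = InvRound(s_3, k_4) = 0x3CFCFE
s_5 = InvRound(s_4, k_3) = 0xC87831
s_6 = InvRound(s_5, k_2) = 0xCC027C
s_7 = InvRound(s_6, k_1) = 0xF455D8
s_8 = InvRound(s_7, k_0) = 0xF094A2

0xF094A2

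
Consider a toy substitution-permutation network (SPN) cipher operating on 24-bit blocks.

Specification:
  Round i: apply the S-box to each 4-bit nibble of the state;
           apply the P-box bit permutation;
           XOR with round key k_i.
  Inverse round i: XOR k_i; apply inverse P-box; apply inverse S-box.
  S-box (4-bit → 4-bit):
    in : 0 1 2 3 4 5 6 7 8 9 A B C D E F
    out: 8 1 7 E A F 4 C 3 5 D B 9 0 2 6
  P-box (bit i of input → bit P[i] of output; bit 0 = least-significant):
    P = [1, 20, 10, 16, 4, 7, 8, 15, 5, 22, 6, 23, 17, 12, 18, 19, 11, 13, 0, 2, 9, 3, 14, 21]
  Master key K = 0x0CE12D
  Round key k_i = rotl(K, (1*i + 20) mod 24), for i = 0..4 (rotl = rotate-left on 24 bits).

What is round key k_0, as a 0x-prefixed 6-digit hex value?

K = 0x0CE12D
k_0 = rotl(K, (1*0+20) mod 24) = rotl(K, 20) = 0xD0CE12

0xD0CE12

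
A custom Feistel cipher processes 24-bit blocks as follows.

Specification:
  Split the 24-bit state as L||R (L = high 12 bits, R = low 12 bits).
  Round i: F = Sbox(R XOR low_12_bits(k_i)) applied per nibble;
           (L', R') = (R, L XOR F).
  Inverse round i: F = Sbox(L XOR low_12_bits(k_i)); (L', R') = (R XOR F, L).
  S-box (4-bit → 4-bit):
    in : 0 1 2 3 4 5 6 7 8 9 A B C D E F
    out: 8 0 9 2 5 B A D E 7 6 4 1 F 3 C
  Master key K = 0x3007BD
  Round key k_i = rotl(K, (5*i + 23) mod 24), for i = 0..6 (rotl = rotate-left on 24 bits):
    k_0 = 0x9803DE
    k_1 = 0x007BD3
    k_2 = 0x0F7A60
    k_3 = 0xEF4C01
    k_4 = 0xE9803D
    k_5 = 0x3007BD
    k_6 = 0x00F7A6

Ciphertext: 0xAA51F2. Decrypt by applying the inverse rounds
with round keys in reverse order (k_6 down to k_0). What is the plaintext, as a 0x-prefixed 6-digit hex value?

s_0 = ciphertext = 0xAA51F2
s_1 = InvRound(s_0, k_6) = 0xE70AA5
s_2 = InvRound(s_1, k_5) = 0xDBAE70
s_3 = InvRound(s_2, k_4) = 0x19DDBA
s_4 = InvRound(s_3, k_3) = 0x2CB19D
s_5 = InvRound(s_4, k_2) = 0xFF92CB
s_6 = InvRound(s_5, k_1) = 0x75DFF9
s_7 = InvRound(s_6, k_0) = 0xA1B75D

0xA1B75D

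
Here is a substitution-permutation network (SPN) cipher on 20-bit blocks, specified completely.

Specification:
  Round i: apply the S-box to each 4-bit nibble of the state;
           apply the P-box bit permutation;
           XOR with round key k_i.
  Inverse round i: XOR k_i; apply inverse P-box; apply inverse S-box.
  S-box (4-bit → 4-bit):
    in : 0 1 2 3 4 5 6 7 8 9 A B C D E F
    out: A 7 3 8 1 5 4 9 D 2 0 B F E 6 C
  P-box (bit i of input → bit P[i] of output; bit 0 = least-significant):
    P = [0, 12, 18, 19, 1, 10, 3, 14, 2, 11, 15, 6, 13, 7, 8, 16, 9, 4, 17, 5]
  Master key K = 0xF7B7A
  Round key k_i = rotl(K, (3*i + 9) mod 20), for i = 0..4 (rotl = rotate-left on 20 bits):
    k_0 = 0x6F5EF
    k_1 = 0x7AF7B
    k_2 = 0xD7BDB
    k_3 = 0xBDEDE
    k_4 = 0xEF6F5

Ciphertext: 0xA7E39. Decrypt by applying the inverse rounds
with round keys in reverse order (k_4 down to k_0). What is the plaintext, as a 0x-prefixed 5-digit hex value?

0x74158

s_0 = ciphertext = 0xA7E39
s_1 = InvRound(s_0, k_4) = 0xA9C66
s_2 = InvRound(s_1, k_3) = 0xB0AFA
s_3 = InvRound(s_2, k_2) = 0xF5A31
s_4 = InvRound(s_3, k_1) = 0xA5FC0
s_5 = InvRound(s_4, k_0) = 0x74158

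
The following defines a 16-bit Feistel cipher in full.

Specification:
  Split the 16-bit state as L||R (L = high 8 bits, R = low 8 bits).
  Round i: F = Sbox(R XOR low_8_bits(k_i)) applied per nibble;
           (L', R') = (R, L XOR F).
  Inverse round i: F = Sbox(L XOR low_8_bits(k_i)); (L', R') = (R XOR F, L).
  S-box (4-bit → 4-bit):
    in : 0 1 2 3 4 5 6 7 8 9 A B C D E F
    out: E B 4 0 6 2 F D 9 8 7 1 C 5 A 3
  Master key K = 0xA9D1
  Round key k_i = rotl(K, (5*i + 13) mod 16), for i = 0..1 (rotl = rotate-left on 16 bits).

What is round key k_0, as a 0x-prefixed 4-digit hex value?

K = 0xA9D1
k_0 = rotl(K, (5*0+13) mod 16) = rotl(K, 13) = 0x353A

0x353A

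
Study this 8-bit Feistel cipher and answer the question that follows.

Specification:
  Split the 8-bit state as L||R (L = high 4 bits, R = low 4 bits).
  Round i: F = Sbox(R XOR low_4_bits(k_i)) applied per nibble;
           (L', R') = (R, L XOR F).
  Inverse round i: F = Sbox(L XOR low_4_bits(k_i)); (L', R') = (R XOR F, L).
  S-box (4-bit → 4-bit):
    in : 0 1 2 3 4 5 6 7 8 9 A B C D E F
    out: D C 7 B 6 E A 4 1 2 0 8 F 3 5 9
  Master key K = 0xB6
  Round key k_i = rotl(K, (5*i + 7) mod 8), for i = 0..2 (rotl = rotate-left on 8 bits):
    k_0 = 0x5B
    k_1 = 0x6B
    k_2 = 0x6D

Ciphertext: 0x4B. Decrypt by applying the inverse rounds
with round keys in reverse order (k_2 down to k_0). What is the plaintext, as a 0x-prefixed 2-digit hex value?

s_0 = ciphertext = 0x4B
s_1 = InvRound(s_0, k_2) = 0x94
s_2 = InvRound(s_1, k_1) = 0x39
s_3 = InvRound(s_2, k_0) = 0x83

0x83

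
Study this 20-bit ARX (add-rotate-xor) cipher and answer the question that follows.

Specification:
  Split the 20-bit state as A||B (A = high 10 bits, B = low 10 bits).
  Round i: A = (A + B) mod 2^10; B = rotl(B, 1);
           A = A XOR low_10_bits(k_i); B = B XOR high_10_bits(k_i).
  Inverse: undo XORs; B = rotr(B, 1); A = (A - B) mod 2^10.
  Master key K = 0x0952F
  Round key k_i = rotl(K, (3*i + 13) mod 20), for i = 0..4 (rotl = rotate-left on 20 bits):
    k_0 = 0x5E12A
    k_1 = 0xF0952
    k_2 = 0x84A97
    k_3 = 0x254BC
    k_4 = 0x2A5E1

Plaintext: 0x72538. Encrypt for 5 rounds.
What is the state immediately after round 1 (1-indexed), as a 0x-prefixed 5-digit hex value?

s_0 = plaintext = 0x72538
s_1 = Round(s_0, k_0) = 0x8AF08
s_2 = Round(s_1, k_1) = 0x185D3
s_3 = Round(s_2, k_2) = 0x28DB4
s_4 = Round(s_3, k_3) = 0xBAFFD
s_5 = Round(s_4, k_4) = 0xC2752

0x8AF08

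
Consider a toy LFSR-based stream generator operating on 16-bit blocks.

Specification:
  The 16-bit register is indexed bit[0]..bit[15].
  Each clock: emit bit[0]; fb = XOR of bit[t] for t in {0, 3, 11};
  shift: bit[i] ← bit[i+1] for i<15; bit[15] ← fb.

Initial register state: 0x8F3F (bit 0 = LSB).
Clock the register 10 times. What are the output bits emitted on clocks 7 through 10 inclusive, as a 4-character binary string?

reg_0 = 0x8F3F
clock 1: out=1, reg = 0xC79F
clock 2: out=1, reg = 0x63CF
clock 3: out=1, reg = 0x31E7
clock 4: out=1, reg = 0x98F3
clock 5: out=1, reg = 0x4C79
clock 6: out=1, reg = 0xA63C
clock 7: out=0, reg = 0xD31E
clock 8: out=0, reg = 0xE98F
clock 9: out=1, reg = 0xF4C7
clock 10: out=1, reg = 0xFA63

0011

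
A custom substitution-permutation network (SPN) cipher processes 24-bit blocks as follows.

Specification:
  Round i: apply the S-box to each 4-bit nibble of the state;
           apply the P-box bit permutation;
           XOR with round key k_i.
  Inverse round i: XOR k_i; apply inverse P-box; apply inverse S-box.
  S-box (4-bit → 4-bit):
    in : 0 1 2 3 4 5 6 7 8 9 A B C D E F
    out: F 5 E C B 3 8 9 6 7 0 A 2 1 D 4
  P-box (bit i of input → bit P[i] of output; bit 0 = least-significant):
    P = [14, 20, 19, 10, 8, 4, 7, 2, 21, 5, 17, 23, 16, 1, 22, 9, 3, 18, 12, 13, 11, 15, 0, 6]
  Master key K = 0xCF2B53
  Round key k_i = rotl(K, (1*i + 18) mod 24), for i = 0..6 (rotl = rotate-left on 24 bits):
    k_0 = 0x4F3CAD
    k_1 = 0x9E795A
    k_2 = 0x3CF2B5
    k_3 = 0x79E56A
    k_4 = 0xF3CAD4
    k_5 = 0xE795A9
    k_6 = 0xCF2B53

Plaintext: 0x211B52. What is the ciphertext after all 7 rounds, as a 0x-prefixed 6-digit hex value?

s_0 = plaintext = 0x211B52
s_1 = Round(s_0, k_0) = 0x96A9D4
s_2 = Round(s_1, k_1) = 0xAC947B
s_3 = Round(s_2, k_2) = 0xC9F793
s_4 = Round(s_3, k_3) = 0x9570F2
s_5 = Round(s_4, k_4) = 0x4C447D
s_6 = Round(s_5, k_5) = 0x425ECF
s_7 = Round(s_6, k_6) = 0x609301

0x609301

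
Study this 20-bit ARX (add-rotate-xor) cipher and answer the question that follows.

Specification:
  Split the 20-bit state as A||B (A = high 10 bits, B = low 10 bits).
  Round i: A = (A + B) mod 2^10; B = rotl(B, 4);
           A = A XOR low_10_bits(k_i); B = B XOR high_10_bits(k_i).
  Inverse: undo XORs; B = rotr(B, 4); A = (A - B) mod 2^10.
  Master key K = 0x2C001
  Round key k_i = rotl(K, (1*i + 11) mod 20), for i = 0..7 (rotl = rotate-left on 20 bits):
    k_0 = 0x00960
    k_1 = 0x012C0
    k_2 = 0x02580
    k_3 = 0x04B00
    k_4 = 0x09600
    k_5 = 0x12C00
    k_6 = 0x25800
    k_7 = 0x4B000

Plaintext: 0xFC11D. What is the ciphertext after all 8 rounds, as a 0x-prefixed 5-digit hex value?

0x0E175

s_0 = plaintext = 0xFC11D
s_1 = Round(s_0, k_0) = 0x1B5D6
s_2 = Round(s_1, k_1) = 0x20D63
s_3 = Round(s_2, k_2) = 0x19A3C
s_4 = Round(s_3, k_3) = 0x68BDA
s_5 = Round(s_4, k_4) = 0xDF18A
s_6 = Round(s_5, k_5) = 0x418ED
s_7 = Round(s_6, k_6) = 0x7CE45
s_8 = Round(s_7, k_7) = 0x0E175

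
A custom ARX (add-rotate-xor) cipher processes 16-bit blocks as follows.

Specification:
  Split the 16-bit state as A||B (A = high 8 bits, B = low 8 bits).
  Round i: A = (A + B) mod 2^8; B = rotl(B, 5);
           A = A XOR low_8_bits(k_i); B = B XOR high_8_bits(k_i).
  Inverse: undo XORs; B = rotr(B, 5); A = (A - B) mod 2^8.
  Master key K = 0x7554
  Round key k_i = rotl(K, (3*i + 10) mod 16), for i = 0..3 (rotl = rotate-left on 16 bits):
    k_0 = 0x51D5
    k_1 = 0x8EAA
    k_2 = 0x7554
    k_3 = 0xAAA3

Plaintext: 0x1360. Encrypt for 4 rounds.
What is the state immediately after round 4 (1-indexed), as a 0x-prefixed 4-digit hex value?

s_0 = plaintext = 0x1360
s_1 = Round(s_0, k_0) = 0xA65D
s_2 = Round(s_1, k_1) = 0xA925
s_3 = Round(s_2, k_2) = 0x9AD1
s_4 = Round(s_3, k_3) = 0xC890

0xC890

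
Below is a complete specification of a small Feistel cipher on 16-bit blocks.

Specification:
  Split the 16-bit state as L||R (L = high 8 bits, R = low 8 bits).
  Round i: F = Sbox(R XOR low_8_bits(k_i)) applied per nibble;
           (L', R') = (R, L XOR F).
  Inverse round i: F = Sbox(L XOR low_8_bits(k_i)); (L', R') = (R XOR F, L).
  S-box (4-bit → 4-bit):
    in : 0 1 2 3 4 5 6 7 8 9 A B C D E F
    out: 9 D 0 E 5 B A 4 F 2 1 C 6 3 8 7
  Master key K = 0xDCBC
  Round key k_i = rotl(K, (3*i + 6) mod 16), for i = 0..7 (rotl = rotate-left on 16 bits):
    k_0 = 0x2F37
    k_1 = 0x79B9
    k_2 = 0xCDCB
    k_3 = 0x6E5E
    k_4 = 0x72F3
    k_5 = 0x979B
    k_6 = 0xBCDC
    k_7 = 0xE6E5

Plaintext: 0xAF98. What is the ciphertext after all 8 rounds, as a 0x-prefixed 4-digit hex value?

0x9F82

s_0 = plaintext = 0xAF98
s_1 = Round(s_0, k_0) = 0x98B8
s_2 = Round(s_1, k_1) = 0xB805
s_3 = Round(s_2, k_2) = 0x05D0
s_4 = Round(s_3, k_3) = 0xD0FD
s_5 = Round(s_4, k_4) = 0xFD48
s_6 = Round(s_5, k_5) = 0x48C3
s_7 = Round(s_6, k_6) = 0xC39F
s_8 = Round(s_7, k_7) = 0x9F82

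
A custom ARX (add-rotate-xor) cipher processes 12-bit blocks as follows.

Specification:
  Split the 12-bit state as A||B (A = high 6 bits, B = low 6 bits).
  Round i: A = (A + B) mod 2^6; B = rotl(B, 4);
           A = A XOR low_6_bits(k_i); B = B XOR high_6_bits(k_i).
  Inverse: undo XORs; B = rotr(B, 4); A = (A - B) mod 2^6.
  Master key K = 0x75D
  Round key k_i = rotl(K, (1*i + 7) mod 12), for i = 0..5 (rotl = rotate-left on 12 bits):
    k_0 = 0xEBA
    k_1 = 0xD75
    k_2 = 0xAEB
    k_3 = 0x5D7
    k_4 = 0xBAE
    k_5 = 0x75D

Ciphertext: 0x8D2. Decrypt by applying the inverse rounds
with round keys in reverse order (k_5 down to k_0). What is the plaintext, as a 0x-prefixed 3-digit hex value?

0x864

s_0 = ciphertext = 0x8D2
s_1 = InvRound(s_0, k_5) = 0x0BC
s_2 = InvRound(s_1, k_4) = 0x8C9
s_3 = InvRound(s_2, k_3) = 0xEF9
s_4 = InvRound(s_3, k_2) = 0x1C9
s_5 = InvRound(s_4, k_1) = 0xFF3
s_6 = InvRound(s_5, k_0) = 0x864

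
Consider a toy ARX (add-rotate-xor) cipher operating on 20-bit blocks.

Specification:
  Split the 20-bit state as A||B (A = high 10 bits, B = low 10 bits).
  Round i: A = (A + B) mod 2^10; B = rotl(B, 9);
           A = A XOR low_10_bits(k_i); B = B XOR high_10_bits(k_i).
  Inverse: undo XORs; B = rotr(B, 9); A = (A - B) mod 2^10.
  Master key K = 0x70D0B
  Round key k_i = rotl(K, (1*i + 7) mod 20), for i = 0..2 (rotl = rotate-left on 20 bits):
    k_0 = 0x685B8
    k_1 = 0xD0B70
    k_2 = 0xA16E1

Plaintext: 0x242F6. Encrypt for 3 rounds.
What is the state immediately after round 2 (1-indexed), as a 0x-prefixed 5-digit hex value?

s_0 = plaintext = 0x242F6
s_1 = Round(s_0, k_0) = 0x8F8DA
s_2 = Round(s_1, k_1) = 0x1A32F
s_3 = Round(s_2, k_2) = 0x5D912

0x1A32F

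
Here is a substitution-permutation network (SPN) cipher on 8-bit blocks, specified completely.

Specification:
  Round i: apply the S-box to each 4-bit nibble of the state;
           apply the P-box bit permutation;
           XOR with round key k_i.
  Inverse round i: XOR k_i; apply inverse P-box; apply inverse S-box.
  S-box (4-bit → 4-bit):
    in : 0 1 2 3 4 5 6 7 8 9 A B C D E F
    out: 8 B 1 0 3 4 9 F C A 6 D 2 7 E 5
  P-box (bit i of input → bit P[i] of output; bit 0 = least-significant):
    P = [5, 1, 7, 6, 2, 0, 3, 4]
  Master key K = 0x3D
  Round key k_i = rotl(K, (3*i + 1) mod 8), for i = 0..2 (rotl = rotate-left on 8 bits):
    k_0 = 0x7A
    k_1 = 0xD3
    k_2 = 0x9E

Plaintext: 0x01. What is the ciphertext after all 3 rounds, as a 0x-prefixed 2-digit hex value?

0x8E

s_0 = plaintext = 0x01
s_1 = Round(s_0, k_0) = 0x08
s_2 = Round(s_1, k_1) = 0x03
s_3 = Round(s_2, k_2) = 0x8E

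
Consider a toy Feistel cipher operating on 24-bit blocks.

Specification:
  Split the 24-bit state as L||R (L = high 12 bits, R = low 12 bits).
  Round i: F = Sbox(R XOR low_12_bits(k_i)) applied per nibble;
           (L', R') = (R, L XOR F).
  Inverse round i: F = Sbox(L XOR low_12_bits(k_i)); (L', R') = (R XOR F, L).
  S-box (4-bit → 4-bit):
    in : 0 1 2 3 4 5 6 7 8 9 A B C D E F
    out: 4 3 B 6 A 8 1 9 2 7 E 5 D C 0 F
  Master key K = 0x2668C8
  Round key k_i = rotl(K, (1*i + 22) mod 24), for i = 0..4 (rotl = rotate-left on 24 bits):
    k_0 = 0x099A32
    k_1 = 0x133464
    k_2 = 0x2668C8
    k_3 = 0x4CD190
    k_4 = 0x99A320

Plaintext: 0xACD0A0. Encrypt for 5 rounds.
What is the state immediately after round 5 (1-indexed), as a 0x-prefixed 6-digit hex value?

0x6BF12F

s_0 = plaintext = 0xACD0A0
s_1 = Round(s_0, k_0) = 0x0A04B6
s_2 = Round(s_1, k_1) = 0x4B646B
s_3 = Round(s_2, k_2) = 0x46B950
s_4 = Round(s_3, k_3) = 0x9506BF
s_5 = Round(s_4, k_4) = 0x6BF12F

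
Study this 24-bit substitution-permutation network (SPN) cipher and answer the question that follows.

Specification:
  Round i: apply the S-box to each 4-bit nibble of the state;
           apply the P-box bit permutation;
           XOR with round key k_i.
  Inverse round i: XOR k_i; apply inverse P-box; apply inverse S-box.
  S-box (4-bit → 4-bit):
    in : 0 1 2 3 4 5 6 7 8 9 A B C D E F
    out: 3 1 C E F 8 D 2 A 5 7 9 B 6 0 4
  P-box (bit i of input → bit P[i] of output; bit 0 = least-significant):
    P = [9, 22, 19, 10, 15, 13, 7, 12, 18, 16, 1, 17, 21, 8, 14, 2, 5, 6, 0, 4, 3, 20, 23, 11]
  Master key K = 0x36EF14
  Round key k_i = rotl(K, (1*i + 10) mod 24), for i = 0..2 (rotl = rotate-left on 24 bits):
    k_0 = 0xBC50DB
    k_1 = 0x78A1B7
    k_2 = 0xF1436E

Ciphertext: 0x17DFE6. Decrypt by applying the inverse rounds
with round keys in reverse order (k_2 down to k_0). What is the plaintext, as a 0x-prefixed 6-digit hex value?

s_0 = ciphertext = 0x17DFE6
s_1 = InvRound(s_0, k_2) = 0x6E1B68
s_2 = InvRound(s_1, k_1) = 0xC35641
s_3 = InvRound(s_2, k_0) = 0x0514F4

0x0514F4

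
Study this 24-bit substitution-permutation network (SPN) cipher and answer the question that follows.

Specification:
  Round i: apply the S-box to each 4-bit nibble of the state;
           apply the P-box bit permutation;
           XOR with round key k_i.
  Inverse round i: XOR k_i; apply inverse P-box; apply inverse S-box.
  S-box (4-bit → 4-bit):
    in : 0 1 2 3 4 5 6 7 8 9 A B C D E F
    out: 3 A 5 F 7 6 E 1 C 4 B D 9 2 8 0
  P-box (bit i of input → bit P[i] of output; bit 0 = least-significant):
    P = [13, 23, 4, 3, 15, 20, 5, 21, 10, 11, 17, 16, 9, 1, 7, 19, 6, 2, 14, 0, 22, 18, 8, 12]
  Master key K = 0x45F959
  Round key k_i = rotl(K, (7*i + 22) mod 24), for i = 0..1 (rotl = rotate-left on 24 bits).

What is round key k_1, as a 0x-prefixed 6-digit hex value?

K = 0x45F959
k_0 = rotl(K, (7*0+22) mod 24) = rotl(K, 22) = 0x517E56
k_1 = rotl(K, (7*1+22) mod 24) = rotl(K, 5) = 0xBF2B28

0xBF2B28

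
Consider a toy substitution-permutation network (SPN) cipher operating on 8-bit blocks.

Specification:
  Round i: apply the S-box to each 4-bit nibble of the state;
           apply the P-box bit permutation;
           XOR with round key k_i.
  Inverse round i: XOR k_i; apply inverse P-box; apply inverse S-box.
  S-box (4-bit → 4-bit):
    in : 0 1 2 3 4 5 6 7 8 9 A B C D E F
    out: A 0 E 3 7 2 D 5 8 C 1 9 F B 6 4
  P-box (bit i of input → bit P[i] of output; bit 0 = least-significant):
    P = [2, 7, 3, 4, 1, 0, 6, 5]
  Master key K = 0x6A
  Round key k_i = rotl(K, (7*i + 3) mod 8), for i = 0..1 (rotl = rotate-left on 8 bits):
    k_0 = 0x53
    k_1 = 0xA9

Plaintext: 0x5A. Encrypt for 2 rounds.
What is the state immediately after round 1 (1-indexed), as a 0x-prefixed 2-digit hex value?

0x56

s_0 = plaintext = 0x5A
s_1 = Round(s_0, k_0) = 0x56
s_2 = Round(s_1, k_1) = 0xB4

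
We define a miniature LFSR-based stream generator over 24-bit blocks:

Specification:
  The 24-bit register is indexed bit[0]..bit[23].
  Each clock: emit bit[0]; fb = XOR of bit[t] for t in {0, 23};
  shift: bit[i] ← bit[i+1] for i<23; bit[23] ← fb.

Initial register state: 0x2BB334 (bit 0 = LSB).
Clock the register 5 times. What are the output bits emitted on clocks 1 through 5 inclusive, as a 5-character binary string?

00101

reg_0 = 0x2BB334
clock 1: out=0, reg = 0x15D99A
clock 2: out=0, reg = 0x0AECCD
clock 3: out=1, reg = 0x857666
clock 4: out=0, reg = 0xC2BB33
clock 5: out=1, reg = 0x615D99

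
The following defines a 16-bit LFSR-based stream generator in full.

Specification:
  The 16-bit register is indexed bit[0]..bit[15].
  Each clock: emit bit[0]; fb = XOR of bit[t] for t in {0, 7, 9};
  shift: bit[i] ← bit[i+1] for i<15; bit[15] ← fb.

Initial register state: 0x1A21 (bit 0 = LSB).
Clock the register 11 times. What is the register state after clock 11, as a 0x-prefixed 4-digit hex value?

reg_0 = 0x1A21
clock 1: out=1, reg = 0x0D10
clock 2: out=0, reg = 0x0688
clock 3: out=0, reg = 0x0344
clock 4: out=0, reg = 0x81A2
clock 5: out=0, reg = 0xC0D1
clock 6: out=1, reg = 0x6068
clock 7: out=0, reg = 0x3034
clock 8: out=0, reg = 0x181A
clock 9: out=0, reg = 0x0C0D
clock 10: out=1, reg = 0x8606
clock 11: out=0, reg = 0xC303

0xC303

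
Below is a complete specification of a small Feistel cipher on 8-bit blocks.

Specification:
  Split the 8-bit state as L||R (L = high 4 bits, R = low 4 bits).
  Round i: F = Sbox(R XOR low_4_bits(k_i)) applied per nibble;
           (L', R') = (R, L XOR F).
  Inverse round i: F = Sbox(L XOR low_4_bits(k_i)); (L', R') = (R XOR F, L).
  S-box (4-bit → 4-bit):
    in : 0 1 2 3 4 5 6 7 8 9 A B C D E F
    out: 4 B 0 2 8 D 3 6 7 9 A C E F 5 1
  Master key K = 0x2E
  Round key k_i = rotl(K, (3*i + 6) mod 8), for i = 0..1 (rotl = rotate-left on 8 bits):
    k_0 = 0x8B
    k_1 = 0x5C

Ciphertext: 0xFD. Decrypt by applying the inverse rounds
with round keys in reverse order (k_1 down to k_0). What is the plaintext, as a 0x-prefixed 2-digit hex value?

0x7F

s_0 = ciphertext = 0xFD
s_1 = InvRound(s_0, k_1) = 0xFF
s_2 = InvRound(s_1, k_0) = 0x7F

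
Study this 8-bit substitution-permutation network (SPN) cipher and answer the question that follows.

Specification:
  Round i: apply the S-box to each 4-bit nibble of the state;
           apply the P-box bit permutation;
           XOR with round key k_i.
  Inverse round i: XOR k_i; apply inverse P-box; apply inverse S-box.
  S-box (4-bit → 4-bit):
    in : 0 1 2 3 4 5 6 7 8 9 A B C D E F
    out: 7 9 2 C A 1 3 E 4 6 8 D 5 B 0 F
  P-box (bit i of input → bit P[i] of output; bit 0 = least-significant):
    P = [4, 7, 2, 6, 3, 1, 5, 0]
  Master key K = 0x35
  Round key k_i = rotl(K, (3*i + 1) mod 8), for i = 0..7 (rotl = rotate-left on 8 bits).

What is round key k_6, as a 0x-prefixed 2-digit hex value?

0xA9

K = 0x35
k_0 = rotl(K, (3*0+1) mod 8) = rotl(K, 1) = 0x6A
k_1 = rotl(K, (3*1+1) mod 8) = rotl(K, 4) = 0x53
k_2 = rotl(K, (3*2+1) mod 8) = rotl(K, 7) = 0x9A
k_3 = rotl(K, (3*3+1) mod 8) = rotl(K, 2) = 0xD4
k_4 = rotl(K, (3*4+1) mod 8) = rotl(K, 5) = 0xA6
k_5 = rotl(K, (3*5+1) mod 8) = rotl(K, 0) = 0x35
k_6 = rotl(K, (3*6+1) mod 8) = rotl(K, 3) = 0xA9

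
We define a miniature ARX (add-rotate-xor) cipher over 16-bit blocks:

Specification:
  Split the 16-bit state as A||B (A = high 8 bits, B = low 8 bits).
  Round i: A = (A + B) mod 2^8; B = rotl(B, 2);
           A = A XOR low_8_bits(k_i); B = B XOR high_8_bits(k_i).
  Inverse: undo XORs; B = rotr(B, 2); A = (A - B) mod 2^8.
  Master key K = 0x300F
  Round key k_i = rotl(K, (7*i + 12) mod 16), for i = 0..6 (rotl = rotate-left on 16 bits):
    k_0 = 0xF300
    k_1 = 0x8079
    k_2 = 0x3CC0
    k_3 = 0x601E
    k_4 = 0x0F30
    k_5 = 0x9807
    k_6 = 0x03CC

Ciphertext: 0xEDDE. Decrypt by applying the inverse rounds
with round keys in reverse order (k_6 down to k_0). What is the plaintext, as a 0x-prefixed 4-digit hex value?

0xA459

s_0 = ciphertext = 0xEDDE
s_1 = InvRound(s_0, k_6) = 0xAA77
s_2 = InvRound(s_1, k_5) = 0xB2FB
s_3 = InvRound(s_2, k_4) = 0x453D
s_4 = InvRound(s_3, k_3) = 0x0457
s_5 = InvRound(s_4, k_2) = 0xEADA
s_6 = InvRound(s_5, k_1) = 0xFD96
s_7 = InvRound(s_6, k_0) = 0xA459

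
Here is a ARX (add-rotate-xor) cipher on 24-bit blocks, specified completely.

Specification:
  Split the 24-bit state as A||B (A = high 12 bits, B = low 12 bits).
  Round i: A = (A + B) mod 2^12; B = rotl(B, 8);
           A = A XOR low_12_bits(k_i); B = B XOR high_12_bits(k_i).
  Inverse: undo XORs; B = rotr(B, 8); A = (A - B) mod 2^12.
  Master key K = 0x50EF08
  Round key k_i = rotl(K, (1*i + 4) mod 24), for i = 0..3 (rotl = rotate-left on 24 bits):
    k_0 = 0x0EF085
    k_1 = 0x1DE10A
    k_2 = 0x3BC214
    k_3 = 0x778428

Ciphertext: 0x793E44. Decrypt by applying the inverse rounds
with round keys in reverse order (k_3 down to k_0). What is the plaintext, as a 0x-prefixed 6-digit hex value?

s_0 = ciphertext = 0x793E44
s_1 = InvRound(s_0, k_3) = 0xFF23C9
s_2 = InvRound(s_1, k_2) = 0x696750
s_3 = InvRound(s_2, k_1) = 0xEB68E6
s_4 = InvRound(s_3, k_0) = 0xD9B098

0xD9B098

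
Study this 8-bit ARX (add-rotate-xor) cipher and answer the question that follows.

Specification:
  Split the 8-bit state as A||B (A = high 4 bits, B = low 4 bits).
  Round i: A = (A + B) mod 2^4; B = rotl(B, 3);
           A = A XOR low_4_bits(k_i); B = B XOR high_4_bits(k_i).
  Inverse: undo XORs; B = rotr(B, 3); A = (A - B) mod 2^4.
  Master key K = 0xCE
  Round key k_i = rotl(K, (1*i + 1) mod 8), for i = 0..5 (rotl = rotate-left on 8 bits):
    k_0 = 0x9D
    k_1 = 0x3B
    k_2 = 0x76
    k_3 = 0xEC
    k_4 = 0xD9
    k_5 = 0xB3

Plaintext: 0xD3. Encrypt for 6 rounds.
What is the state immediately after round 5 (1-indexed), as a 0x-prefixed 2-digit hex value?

s_0 = plaintext = 0xD3
s_1 = Round(s_0, k_0) = 0xD0
s_2 = Round(s_1, k_1) = 0x63
s_3 = Round(s_2, k_2) = 0xFE
s_4 = Round(s_3, k_3) = 0x19
s_5 = Round(s_4, k_4) = 0x31
s_6 = Round(s_5, k_5) = 0x73

0x31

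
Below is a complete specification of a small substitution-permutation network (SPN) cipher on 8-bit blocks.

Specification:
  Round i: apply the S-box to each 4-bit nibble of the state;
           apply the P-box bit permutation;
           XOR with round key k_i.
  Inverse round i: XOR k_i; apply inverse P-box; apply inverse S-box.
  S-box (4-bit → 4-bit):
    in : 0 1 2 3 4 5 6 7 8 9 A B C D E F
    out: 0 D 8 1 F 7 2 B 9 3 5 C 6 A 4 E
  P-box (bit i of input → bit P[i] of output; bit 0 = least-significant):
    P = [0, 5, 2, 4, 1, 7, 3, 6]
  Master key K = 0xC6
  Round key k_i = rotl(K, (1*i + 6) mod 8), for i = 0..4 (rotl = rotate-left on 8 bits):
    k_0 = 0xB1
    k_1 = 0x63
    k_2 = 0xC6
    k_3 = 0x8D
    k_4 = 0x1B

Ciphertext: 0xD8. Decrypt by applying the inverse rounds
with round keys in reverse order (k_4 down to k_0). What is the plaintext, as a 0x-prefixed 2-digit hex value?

0x71

s_0 = ciphertext = 0xD8
s_1 = InvRound(s_0, k_4) = 0x73
s_2 = InvRound(s_1, k_3) = 0x4F
s_3 = InvRound(s_2, k_2) = 0xC3
s_4 = InvRound(s_3, k_1) = 0x66
s_5 = InvRound(s_4, k_0) = 0x71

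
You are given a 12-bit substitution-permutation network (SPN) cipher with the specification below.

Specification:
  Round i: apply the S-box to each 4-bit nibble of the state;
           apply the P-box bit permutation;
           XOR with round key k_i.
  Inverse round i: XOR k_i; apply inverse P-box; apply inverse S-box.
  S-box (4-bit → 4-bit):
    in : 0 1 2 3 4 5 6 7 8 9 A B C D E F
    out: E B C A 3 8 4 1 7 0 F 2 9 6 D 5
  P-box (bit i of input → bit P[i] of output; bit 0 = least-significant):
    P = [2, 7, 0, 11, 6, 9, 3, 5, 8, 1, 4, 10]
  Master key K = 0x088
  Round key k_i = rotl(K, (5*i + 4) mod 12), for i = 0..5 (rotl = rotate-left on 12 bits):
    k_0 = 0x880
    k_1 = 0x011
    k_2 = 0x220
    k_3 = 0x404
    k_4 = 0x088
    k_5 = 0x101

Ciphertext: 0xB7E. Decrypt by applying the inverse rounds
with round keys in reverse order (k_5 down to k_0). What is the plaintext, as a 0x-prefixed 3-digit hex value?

s_0 = ciphertext = 0xB7E
s_1 = InvRound(s_0, k_5) = 0xDAE
s_2 = InvRound(s_1, k_4) = 0x15C
s_3 = InvRound(s_2, k_3) = 0xEF9
s_4 = InvRound(s_3, k_2) = 0x2F0
s_5 = InvRound(s_4, k_1) = 0x91D
s_6 = InvRound(s_5, k_0) = 0xF68

0xF68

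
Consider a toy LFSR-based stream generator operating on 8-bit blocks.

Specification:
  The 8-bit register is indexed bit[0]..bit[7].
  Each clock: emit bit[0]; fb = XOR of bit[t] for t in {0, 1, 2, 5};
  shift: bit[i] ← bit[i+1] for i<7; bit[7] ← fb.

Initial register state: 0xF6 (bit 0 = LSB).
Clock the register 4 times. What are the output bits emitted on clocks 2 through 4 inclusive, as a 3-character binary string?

110

reg_0 = 0xF6
clock 1: out=0, reg = 0xFB
clock 2: out=1, reg = 0xFD
clock 3: out=1, reg = 0xFE
clock 4: out=0, reg = 0xFF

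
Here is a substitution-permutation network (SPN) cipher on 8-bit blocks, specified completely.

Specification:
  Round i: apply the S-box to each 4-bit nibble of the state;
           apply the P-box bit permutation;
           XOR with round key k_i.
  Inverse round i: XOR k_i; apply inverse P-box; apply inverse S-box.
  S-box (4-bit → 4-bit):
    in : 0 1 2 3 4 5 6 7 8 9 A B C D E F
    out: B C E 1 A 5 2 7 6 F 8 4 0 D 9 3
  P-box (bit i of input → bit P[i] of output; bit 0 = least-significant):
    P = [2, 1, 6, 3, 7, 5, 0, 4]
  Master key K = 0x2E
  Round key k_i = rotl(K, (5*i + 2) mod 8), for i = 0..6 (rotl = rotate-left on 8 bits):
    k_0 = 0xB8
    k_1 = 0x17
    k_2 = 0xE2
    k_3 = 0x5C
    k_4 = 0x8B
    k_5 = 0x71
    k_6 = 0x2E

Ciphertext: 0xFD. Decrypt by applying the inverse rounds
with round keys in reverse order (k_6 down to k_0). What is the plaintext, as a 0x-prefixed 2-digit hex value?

s_0 = ciphertext = 0xFD
s_1 = InvRound(s_0, k_6) = 0xD8
s_2 = InvRound(s_1, k_5) = 0x7A
s_3 = InvRound(s_2, k_4) = 0x9B
s_4 = InvRound(s_3, k_3) = 0x57
s_5 = InvRound(s_4, k_2) = 0x93
s_6 = InvRound(s_5, k_1) = 0x33
s_7 = InvRound(s_6, k_0) = 0x54

0x54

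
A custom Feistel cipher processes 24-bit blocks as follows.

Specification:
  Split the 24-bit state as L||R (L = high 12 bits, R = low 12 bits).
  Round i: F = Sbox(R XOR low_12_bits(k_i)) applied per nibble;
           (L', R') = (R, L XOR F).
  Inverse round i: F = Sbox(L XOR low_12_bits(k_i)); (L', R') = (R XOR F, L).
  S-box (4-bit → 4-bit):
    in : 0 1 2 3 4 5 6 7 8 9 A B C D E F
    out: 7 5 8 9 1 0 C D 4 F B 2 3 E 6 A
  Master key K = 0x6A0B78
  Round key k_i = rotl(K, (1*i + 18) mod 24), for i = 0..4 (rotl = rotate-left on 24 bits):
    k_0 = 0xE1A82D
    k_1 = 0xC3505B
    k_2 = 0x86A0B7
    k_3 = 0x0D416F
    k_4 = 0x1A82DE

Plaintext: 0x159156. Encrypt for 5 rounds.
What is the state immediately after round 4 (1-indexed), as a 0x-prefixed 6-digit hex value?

s_0 = plaintext = 0x159156
s_1 = Round(s_0, k_0) = 0x156E8B
s_2 = Round(s_1, k_1) = 0xE8B7B1
s_3 = Round(s_2, k_2) = 0x7B13F7
s_4 = Round(s_3, k_3) = 0x3F7F45
s_5 = Round(s_4, k_4) = 0xF45D05

0x3F7F45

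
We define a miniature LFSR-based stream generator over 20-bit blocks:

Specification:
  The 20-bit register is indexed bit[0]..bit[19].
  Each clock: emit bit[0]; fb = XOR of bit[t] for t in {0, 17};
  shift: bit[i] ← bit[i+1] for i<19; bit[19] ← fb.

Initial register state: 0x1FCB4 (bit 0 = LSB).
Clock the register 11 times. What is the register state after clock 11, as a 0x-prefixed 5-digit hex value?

0x8283F

reg_0 = 0x1FCB4
clock 1: out=0, reg = 0x0FE5A
clock 2: out=0, reg = 0x07F2D
clock 3: out=1, reg = 0x83F96
clock 4: out=0, reg = 0x41FCB
clock 5: out=1, reg = 0xA0FE5
clock 6: out=1, reg = 0x507F2
clock 7: out=0, reg = 0x283F9
clock 8: out=1, reg = 0x141FC
clock 9: out=0, reg = 0x0A0FE
clock 10: out=0, reg = 0x0507F
clock 11: out=1, reg = 0x8283F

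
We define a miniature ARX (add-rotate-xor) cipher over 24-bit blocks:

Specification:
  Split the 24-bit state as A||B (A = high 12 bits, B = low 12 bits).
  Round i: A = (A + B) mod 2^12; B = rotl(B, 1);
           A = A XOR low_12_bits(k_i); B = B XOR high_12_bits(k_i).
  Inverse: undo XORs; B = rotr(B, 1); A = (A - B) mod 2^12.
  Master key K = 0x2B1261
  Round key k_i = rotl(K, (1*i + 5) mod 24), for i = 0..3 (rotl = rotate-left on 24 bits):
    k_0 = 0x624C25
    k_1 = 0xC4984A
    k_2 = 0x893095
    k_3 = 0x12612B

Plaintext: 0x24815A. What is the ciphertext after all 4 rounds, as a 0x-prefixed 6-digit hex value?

0x2BF5A4

s_0 = plaintext = 0x24815A
s_1 = Round(s_0, k_0) = 0xF87490
s_2 = Round(s_1, k_1) = 0xC5D569
s_3 = Round(s_2, k_2) = 0x153241
s_4 = Round(s_3, k_3) = 0x2BF5A4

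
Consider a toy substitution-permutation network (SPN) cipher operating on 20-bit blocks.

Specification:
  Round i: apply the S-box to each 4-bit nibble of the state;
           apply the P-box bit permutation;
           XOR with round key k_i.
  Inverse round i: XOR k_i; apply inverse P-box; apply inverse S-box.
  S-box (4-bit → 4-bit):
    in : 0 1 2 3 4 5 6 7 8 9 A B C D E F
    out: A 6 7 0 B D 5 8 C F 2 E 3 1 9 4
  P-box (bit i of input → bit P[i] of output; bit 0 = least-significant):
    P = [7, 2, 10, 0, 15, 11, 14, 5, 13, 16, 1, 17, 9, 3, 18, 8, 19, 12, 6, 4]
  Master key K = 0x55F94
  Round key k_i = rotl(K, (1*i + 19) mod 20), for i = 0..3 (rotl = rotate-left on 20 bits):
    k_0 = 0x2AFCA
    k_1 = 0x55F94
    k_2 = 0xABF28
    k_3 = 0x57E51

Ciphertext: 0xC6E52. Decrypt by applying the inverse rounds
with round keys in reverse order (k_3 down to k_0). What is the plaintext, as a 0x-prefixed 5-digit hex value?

s_0 = ciphertext = 0xC6E52
s_1 = InvRound(s_0, k_3) = 0xC3137
s_2 = InvRound(s_1, k_2) = 0x728CB
s_3 = InvRound(s_2, k_1) = 0xB45FB
s_4 = InvRound(s_3, k_0) = 0xEDC97

0xEDC97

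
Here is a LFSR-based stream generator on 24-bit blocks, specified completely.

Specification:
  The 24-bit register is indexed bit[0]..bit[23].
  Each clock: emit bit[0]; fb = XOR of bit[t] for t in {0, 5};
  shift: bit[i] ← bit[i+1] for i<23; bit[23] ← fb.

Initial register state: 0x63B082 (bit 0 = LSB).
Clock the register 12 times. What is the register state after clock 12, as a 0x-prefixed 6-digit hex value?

reg_0 = 0x63B082
clock 1: out=0, reg = 0x31D841
clock 2: out=1, reg = 0x98EC20
clock 3: out=0, reg = 0xCC7610
clock 4: out=0, reg = 0x663B08
clock 5: out=0, reg = 0x331D84
clock 6: out=0, reg = 0x198EC2
clock 7: out=0, reg = 0x0CC761
clock 8: out=1, reg = 0x0663B0
clock 9: out=0, reg = 0x8331D8
clock 10: out=0, reg = 0x4198EC
clock 11: out=0, reg = 0xA0CC76
clock 12: out=0, reg = 0xD0663B

0xD0663B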